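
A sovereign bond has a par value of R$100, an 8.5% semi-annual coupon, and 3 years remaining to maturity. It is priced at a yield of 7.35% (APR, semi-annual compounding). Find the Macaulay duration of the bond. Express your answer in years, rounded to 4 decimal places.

Periodic yield y = 0.03675. Discount each cash flow and weight by its period:
  t   CF        PV=CF/(1+0.03675)^t    t·PV
  1         4.25         4.0993         4.0993
  2         4.25         3.9540         7.9081
  3         4.25         3.8139        11.4416
  4         4.25         3.6787        14.7147
  5         4.25         3.5483        17.7414
  6       104.25        83.9521       503.7129
  Σ                    103.0464       559.6181
Price P = Σ PV = 103.0464.
Macaulay duration = Σ(t·PV) / P = 559.6181 / 103.0464 = 5.43074 half-year periods.
In years: 5.43074 / 2 = 2.71537 years.

2.7154 years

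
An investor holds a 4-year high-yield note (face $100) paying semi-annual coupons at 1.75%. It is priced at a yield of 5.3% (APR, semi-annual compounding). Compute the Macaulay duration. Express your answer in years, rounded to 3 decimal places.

3.870 years

Periodic yield y = 0.0265. Discount each cash flow and weight by its period:
  t   CF        PV=CF/(1+0.0265)^t    t·PV
  1        0.875         0.8524         0.8524
  2        0.875         0.8304         1.6608
  3        0.875         0.8090         2.4269
  4        0.875         0.7881         3.1523
  5        0.875         0.7677         3.8387
  6        0.875         0.7479         4.4875
  7        0.875         0.7286         5.1003
  8      100.875        81.8299       654.6390
  Σ                     87.3540       676.1580
Price P = Σ PV = 87.3540.
Macaulay duration = Σ(t·PV) / P = 676.1580 / 87.3540 = 7.74043 half-year periods.
In years: 7.74043 / 2 = 3.87022 years.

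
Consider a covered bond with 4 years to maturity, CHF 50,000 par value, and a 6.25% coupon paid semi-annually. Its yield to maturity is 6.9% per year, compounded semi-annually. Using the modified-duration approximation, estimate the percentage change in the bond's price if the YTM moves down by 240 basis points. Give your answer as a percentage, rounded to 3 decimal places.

Periodic yield y = 0.0345. Modified duration first:
  t   CF        PV=CF/(1+0.0345)^t    t·PV
  1     1,562.50     1,510.3915     1,510.3915
  2     1,562.50     1,460.0208     2,920.0416
  3     1,562.50     1,411.3299     4,233.9897
  4     1,562.50     1,364.2628     5,457.0513
  5     1,562.50     1,318.7654     6,593.8271
  6     1,562.50     1,274.7853     7,648.7120
  7     1,562.50     1,232.2719     8,625.9036
  8    51,562.50    39,308.8199   314,470.5591
  Σ                 48,880.6476   351,460.4759
P = 48,880.6476; D_Mac = 7.19018 half-year periods = 3.59509 yrs; D_mod = 3.59509/(1+0.0345) = 3.47519 yrs.
ΔP/P ≈ -D_mod · Δy = -3.47519 × (-0.024) = +0.083405 = +8.3405%.

+8.340%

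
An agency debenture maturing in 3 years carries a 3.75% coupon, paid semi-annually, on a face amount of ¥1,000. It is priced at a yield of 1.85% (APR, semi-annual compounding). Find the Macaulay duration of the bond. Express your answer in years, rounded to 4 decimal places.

2.8696 years

Periodic yield y = 0.00925. Discount each cash flow and weight by its period:
  t   CF        PV=CF/(1+0.00925)^t    t·PV
  1        18.75        18.5782        18.5782
  2        18.75        18.4079        36.8158
  3        18.75        18.2392        54.7175
  4        18.75        18.0720        72.2880
  5        18.75        17.9064        89.5318
  6     1,018.75       963.9956     5,783.9739
  Σ                  1,055.1992     6,055.9051
Price P = Σ PV = 1,055.1992.
Macaulay duration = Σ(t·PV) / P = 6,055.9051 / 1,055.1992 = 5.73911 half-year periods.
In years: 5.73911 / 2 = 2.86956 years.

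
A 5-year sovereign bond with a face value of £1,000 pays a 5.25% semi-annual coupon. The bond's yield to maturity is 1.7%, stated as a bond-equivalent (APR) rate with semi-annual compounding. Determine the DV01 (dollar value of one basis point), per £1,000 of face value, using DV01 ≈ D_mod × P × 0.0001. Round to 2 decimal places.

£0.52

Periodic yield y = 0.0085.
  t   CF        PV=CF/(1+0.0085)^t    t·PV
  1        26.25        26.0288        26.0288
  2        26.25        25.8094        51.6188
  3        26.25        25.5918        76.7755
  4        26.25        25.3761       101.5046
  5        26.25        25.1623       125.8113
  6        26.25        24.9502       149.7012
  7        26.25        24.7399       173.1793
  8        26.25        24.5314       196.2511
  9        26.25        24.3246       218.9216
  10    1,026.25       942.9619     9,429.6190
  Σ                  1,169.4764    10,549.4112
P = 1,169.4764; D_Mac = 9.02063 half-year periods = 4.51031 yrs; D_mod = 4.47230 yrs.
DV01 ≈ 4.47230 × 1,169.4764 × 0.0001 = 0.523025.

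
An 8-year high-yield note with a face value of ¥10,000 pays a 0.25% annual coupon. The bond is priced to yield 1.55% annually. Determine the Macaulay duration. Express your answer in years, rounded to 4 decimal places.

7.9259 years

Periodic yield y = 0.0155. Discount each cash flow and weight by its year:
  t   CF        PV=CF/(1+0.0155)^t    t·PV
  1        25.00        24.6184        24.6184
  2        25.00        24.2427        48.4853
  3        25.00        23.8726        71.6179
  4        25.00        23.5082        94.0330
  5        25.00        23.1494       115.7472
  6        25.00        22.7961       136.7766
  7        25.00        22.4481       157.1370
  8    10,025.00     8,864.3105    70,914.4839
  Σ                  9,028.9461    71,562.8992
Price P = Σ PV = 9,028.9461.
Macaulay duration = Σ(t·PV) / P = 71,562.8992 / 9,028.9461 = 7.92594 years.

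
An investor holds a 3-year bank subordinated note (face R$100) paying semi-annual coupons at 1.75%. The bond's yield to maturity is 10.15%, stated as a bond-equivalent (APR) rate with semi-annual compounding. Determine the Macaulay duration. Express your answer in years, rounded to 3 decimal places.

Periodic yield y = 0.05075. Discount each cash flow and weight by its period:
  t   CF        PV=CF/(1+0.05075)^t    t·PV
  1        0.875         0.8327         0.8327
  2        0.875         0.7925         1.5850
  3        0.875         0.7542         2.2627
  4        0.875         0.7178         2.8712
  5        0.875         0.6831         3.4157
  6      100.875        74.9527       449.7161
  Σ                     78.7331       460.6835
Price P = Σ PV = 78.7331.
Macaulay duration = Σ(t·PV) / P = 460.6835 / 78.7331 = 5.85120 half-year periods.
In years: 5.85120 / 2 = 2.92560 years.

2.926 years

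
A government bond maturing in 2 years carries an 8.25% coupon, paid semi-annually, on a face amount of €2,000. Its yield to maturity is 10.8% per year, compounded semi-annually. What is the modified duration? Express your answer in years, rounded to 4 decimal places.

Periodic yield y = 0.054. First find Macaulay duration:
  t   CF        PV=CF/(1+0.054)^t    t·PV
  1        82.50        78.2732        78.2732
  2        82.50        74.2630       148.5261
  3        82.50        70.4583       211.3749
  4     2,082.50     1,687.4176     6,749.6703
  Σ                  1,910.4121     7,187.8445
P = 1,910.4121; Macaulay duration = 7,187.8445 / 1,910.4121 = 3.76246 half-year periods = 1.88123 years.
Modified duration = D_Mac / (1 + y) = 1.88123 / 1.054 = 1.78485 years.

1.7848 years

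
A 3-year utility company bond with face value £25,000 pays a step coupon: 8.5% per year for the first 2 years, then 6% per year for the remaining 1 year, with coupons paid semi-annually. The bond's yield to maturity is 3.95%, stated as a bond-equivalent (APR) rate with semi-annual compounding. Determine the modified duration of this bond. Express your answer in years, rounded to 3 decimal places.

Periodic yield y = 0.01975. First find Macaulay duration:
  t   CF        PV=CF/(1+0.01975)^t    t·PV
  1     1,062.50     1,041.9220     1,041.9220
  2     1,062.50     1,021.7426     2,043.4852
  3     1,062.50     1,001.9540     3,005.8621
  4     1,062.50       982.5487     3,930.1948
  5       750.00       680.1312     3,400.6560
  6    25,750.00    22,898.9173   137,393.5041
  Σ                 27,627.2159   150,815.6242
P = 27,627.2159; Macaulay duration = 150,815.6242 / 27,627.2159 = 5.45895 half-year periods = 2.72948 years.
Modified duration = D_Mac / (1 + y) = 2.72948 / 1.01975 = 2.67661 years.

2.677 years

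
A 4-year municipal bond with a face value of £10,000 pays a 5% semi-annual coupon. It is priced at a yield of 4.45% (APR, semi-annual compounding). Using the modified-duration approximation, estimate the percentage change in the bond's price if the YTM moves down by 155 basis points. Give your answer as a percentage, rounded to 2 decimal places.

+5.58%

Periodic yield y = 0.02225. Modified duration first:
  t   CF        PV=CF/(1+0.02225)^t    t·PV
  1       250.00       244.5586       244.5586
  2       250.00       239.2356       478.4712
  3       250.00       234.0284       702.0853
  4       250.00       228.9347       915.7386
  5       250.00       223.9517     1,119.7586
  6       250.00       219.0773     1,314.4635
  7       250.00       214.3089     1,500.1622
  8    10,250.00     8,595.4162    68,763.3298
  Σ                 10,199.5113    75,038.5678
P = 10,199.5113; D_Mac = 7.35707 half-year periods = 3.67854 yrs; D_mod = 3.67854/(1+0.02225) = 3.59847 yrs.
ΔP/P ≈ -D_mod · Δy = -3.59847 × (-0.0155) = +0.055776 = +5.5776%.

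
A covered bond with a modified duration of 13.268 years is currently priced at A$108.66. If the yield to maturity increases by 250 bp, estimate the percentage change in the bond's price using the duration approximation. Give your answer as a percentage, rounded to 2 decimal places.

Duration approximation: ΔP/P ≈ -D_mod · Δy = -13.268 × (+0.025) = -0.331700.
As a percentage: -33.1700%.

-33.17%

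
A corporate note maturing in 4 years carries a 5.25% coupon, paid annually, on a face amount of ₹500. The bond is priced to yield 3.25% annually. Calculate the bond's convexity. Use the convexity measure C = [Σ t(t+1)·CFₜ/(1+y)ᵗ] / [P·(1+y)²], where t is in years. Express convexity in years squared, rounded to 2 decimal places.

17.03

With y = 0.0325:
  t   CF        PV=CF/(1+0.0325)^t    t·PV        t(t+1)·PV
  1        26.25        25.4237        25.4237          50.8475
  2        26.25        24.6235        49.2469         147.7408
  3        26.25        23.8484        71.5452         286.1807
  4       526.25       463.0542     1,852.2170       9,261.0848
  Σ                    536.9498     1,998.4328       9,745.8538
P = 536.9498.
Convexity = Σ t(t+1)·PV / [P·(1+y)²] = 9,745.8538 / (536.9498 × 1.066056) = 17.02574.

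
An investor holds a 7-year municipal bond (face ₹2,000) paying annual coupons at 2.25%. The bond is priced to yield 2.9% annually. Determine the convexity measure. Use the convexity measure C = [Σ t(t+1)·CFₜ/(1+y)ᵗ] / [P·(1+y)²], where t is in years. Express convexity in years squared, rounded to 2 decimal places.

With y = 0.029:
  t   CF        PV=CF/(1+0.029)^t    t·PV        t(t+1)·PV
  1        45.00        43.7318        43.7318          87.4636
  2        45.00        42.4993        84.9986         254.9958
  3        45.00        41.3016       123.9047         495.6186
  4        45.00        40.1376       160.5503         802.7513
  5        45.00        39.0064       195.0319       1,170.1914
  6        45.00        37.9071       227.4424       1,592.0971
  7     2,045.00     1,674.1165    11,718.8158      93,750.5266
  Σ                  1,918.7002    12,554.4755      98,153.6444
P = 1,918.7002.
Convexity = Σ t(t+1)·PV / [P·(1+y)²] = 98,153.6444 / (1,918.7002 × 1.058841) = 48.31351.

48.31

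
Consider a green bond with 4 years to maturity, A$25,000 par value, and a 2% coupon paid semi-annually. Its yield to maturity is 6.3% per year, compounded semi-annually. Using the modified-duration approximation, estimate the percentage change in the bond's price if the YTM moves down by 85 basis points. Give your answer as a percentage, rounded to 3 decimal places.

+3.172%

Periodic yield y = 0.0315. Modified duration first:
  t   CF        PV=CF/(1+0.0315)^t    t·PV
  1       250.00       242.3655       242.3655
  2       250.00       234.9641       469.9282
  3       250.00       227.7888       683.3663
  4       250.00       220.8325       883.3302
  5       250.00       214.0888     1,070.4438
  6       250.00       207.5509     1,245.3054
  7       250.00       201.2127     1,408.4889
  8    25,250.00    19,701.8734   157,614.9872
  Σ                 21,250.6767   163,618.2154
P = 21,250.6767; D_Mac = 7.69944 half-year periods = 3.84972 yrs; D_mod = 3.84972/(1+0.0315) = 3.73215 yrs.
ΔP/P ≈ -D_mod · Δy = -3.73215 × (-0.0085) = +0.031723 = +3.1723%.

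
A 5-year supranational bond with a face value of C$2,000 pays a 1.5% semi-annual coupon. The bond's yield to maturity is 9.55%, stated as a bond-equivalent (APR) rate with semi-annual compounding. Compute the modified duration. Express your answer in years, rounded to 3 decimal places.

4.573 years

Periodic yield y = 0.04775. First find Macaulay duration:
  t   CF        PV=CF/(1+0.04775)^t    t·PV
  1        15.00        14.3164        14.3164
  2        15.00        13.6639        27.3279
  3        15.00        13.0412        39.1237
  4        15.00        12.4469        49.7875
  5        15.00        11.8796        59.3981
  6        15.00        11.3382        68.0294
  7        15.00        10.8215        75.7505
  8        15.00        10.3283        82.6266
  9        15.00         9.8576        88.7186
  10    2,015.00     1,263.8582    12,638.5821
  Σ                  1,371.5520    13,143.6609
P = 1,371.5520; Macaulay duration = 13,143.6609 / 1,371.5520 = 9.58306 half-year periods = 4.79153 years.
Modified duration = D_Mac / (1 + y) = 4.79153 / 1.04775 = 4.57316 years.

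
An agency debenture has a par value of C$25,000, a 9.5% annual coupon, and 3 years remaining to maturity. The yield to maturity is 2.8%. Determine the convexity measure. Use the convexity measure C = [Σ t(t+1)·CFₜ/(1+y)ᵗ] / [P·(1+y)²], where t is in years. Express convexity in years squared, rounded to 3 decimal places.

With y = 0.028:
  t   CF        PV=CF/(1+0.028)^t    t·PV        t(t+1)·PV
  1     2,375.00     2,310.3113     2,310.3113       4,620.6226
  2     2,375.00     2,247.3845     4,494.7690      13,484.3071
  3    27,375.00    25,198.5055    75,595.5165     302,382.0659
  Σ                 29,756.2013    82,400.5968     320,486.9956
P = 29,756.2013.
Convexity = Σ t(t+1)·PV / [P·(1+y)²] = 320,486.9956 / (29,756.2013 × 1.056784) = 10.19170.

10.192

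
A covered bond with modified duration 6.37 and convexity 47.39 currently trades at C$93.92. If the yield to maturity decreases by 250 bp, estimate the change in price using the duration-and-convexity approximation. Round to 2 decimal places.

Duration effect: -D_mod·Δy = -6.37 × (-0.025) = +0.159250
Convexity effect: ½·C·(Δy)² = 0.5 × 47.39 × (-0.025)² = +0.014809375
ΔP/P ≈ +0.159250 + 0.014809375 = +0.174059375
ΔP ≈ 93.92 × (+0.174059375) = +16.3476565.

+C$16.35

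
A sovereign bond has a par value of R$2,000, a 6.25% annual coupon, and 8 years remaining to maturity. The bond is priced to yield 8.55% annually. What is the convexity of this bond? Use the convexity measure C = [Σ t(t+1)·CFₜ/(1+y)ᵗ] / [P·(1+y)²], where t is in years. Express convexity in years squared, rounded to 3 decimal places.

With y = 0.0855:
  t   CF        PV=CF/(1+0.0855)^t    t·PV        t(t+1)·PV
  1       125.00       115.1543       115.1543         230.3086
  2       125.00       106.0841       212.1682         636.5047
  3       125.00        97.7283       293.1850       1,172.7401
  4       125.00        90.0307       360.1229       1,800.6143
  5       125.00        82.9394       414.6970       2,488.1819
  6       125.00        76.4066       458.4398       3,209.0785
  7       125.00        70.3884       492.7189       3,941.7515
  8     2,125.00     1,102.3520     8,818.8164      79,369.3472
  Σ                  1,741.0840    11,165.3025      92,848.5269
P = 1,741.0840.
Convexity = Σ t(t+1)·PV / [P·(1+y)²] = 92,848.5269 / (1,741.0840 × 1.178310) = 45.25803.

45.258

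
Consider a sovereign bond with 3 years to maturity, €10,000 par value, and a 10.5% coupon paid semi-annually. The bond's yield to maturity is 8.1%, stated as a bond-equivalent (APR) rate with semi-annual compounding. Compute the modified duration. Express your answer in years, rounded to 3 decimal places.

Periodic yield y = 0.0405. First find Macaulay duration:
  t   CF        PV=CF/(1+0.0405)^t    t·PV
  1       525.00       504.5651       504.5651
  2       525.00       484.9256       969.8513
  3       525.00       466.0506     1,398.1517
  4       525.00       447.9102     1,791.6409
  5       525.00       430.4759     2,152.3797
  6    10,525.00     8,294.1063    49,764.6378
  Σ                 10,628.0338    56,581.2264
P = 10,628.0338; Macaulay duration = 56,581.2264 / 10,628.0338 = 5.32377 half-year periods = 2.66189 years.
Modified duration = D_Mac / (1 + y) = 2.66189 / 1.0405 = 2.55828 years.

2.558 years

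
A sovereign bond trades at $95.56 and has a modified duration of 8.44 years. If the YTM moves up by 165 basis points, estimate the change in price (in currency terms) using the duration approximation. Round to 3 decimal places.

Duration approximation: ΔP/P ≈ -D_mod · Δy = -8.44 × (+0.0165) = -0.139260.
ΔP ≈ 95.56 × (-0.139260) = -13.3076856.

-$13.308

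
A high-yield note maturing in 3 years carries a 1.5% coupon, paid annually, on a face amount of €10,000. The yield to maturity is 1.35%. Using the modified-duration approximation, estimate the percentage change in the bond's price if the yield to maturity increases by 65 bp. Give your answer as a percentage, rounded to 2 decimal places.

Periodic yield y = 0.0135. Modified duration first:
  t   CF        PV=CF/(1+0.0135)^t    t·PV
  1       150.00       148.0020       148.0020
  2       150.00       146.0306       292.0611
  3    10,150.00     9,749.7793    29,249.3378
  Σ                 10,043.8118    29,689.4009
P = 10,043.8118; D_Mac = 2.95599 yrs; D_mod = 2.95599/(1+0.0135) = 2.91662 yrs.
ΔP/P ≈ -D_mod · Δy = -2.91662 × (+0.0065) = -0.018958 = -1.8958%.

-1.90%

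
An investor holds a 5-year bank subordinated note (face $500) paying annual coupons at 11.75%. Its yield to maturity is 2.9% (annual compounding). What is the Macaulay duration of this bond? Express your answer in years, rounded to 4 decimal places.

4.2107 years

Periodic yield y = 0.029. Discount each cash flow and weight by its year:
  t   CF        PV=CF/(1+0.029)^t    t·PV
  1        58.75        57.0943        57.0943
  2        58.75        55.4852       110.9704
  3        58.75        53.9215       161.7644
  4        58.75        52.4018       209.6073
  5       558.75       484.3292     2,421.6461
  Σ                    703.2320     2,961.0824
Price P = Σ PV = 703.2320.
Macaulay duration = Σ(t·PV) / P = 2,961.0824 / 703.2320 = 4.21068 years.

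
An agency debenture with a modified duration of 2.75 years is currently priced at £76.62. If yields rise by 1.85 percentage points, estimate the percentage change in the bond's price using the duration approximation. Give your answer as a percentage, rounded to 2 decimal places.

Duration approximation: ΔP/P ≈ -D_mod · Δy = -2.75 × (+0.0185) = -0.050875.
As a percentage: -5.0875%.

-5.09%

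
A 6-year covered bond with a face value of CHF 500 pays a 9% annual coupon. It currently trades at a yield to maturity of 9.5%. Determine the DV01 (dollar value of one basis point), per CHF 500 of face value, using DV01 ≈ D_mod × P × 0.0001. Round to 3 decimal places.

Periodic yield y = 0.095.
  t   CF        PV=CF/(1+0.095)^t    t·PV
  1        45.00        41.0959        41.0959
  2        45.00        37.5305        75.0610
  3        45.00        34.2744       102.8233
  4        45.00        31.3008       125.2034
  5        45.00        28.5852       142.9262
  6       545.00       316.1635     1,896.9812
  Σ                    488.9504     2,384.0910
P = 488.9504; D_Mac = 4.87594 yrs; D_mod = 4.45291 yrs.
DV01 ≈ 4.45291 × 488.9504 × 0.0001 = 0.217725.

CHF 0.218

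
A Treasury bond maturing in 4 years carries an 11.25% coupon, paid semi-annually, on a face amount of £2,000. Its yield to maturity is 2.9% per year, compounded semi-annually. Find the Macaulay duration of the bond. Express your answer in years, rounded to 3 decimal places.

3.425 years

Periodic yield y = 0.0145. Discount each cash flow and weight by its period:
  t   CF        PV=CF/(1+0.0145)^t    t·PV
  1       112.50       110.8921       110.8921
  2       112.50       109.3071       218.6142
  3       112.50       107.7448       323.2344
  4       112.50       106.2048       424.8194
  5       112.50       104.6869       523.4344
  6       112.50       103.1906       619.1437
  7       112.50       101.7157       712.0102
  8     2,112.50     1,882.6965    15,061.5717
  Σ                  2,626.4385    17,993.7201
Price P = Σ PV = 2,626.4385.
Macaulay duration = Σ(t·PV) / P = 17,993.7201 / 2,626.4385 = 6.85100 half-year periods.
In years: 6.85100 / 2 = 3.42550 years.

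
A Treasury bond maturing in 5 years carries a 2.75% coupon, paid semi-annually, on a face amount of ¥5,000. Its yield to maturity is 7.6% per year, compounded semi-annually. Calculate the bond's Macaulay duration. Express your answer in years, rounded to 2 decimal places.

Periodic yield y = 0.038. Discount each cash flow and weight by its period:
  t   CF        PV=CF/(1+0.038)^t    t·PV
  1        68.75        66.2331        66.2331
  2        68.75        63.8084       127.6168
  3        68.75        61.4725       184.4174
  4        68.75        59.2220       236.8881
  5        68.75        57.0540       285.2699
  6        68.75        54.9653       329.7918
  7        68.75        52.9531       370.6716
  8        68.75        51.0145       408.1162
  9        68.75        49.1469       442.3225
  10    5,068.75     3,490.8190    34,908.1904
  Σ                  4,006.6889    37,359.5179
Price P = Σ PV = 4,006.6889.
Macaulay duration = Σ(t·PV) / P = 37,359.5179 / 4,006.6889 = 9.32429 half-year periods.
In years: 9.32429 / 2 = 4.66214 years.

4.66 years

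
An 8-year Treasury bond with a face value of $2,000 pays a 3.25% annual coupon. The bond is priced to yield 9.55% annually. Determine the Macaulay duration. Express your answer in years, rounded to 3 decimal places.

6.936 years

Periodic yield y = 0.0955. Discount each cash flow and weight by its year:
  t   CF        PV=CF/(1+0.0955)^t    t·PV
  1        65.00        59.3336        59.3336
  2        65.00        54.1612       108.3225
  3        65.00        49.4397       148.3192
  4        65.00        45.1298       180.5194
  5        65.00        41.1957       205.9783
  6        65.00        37.6044       225.6266
  7        65.00        34.3263       240.2839
  8     2,065.00       995.4536     7,963.6284
  Σ                  1,316.6444     9,132.0120
Price P = Σ PV = 1,316.6444.
Macaulay duration = Σ(t·PV) / P = 9,132.0120 / 1,316.6444 = 6.93582 years.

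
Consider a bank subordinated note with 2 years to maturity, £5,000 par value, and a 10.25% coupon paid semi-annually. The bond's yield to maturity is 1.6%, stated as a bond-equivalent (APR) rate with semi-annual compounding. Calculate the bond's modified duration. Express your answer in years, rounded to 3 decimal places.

Periodic yield y = 0.008. First find Macaulay duration:
  t   CF        PV=CF/(1+0.008)^t    t·PV
  1       256.25       254.2163       254.2163
  2       256.25       252.1987       504.3974
  3       256.25       250.1971       750.5913
  4     5,256.25     5,091.3609    20,365.4437
  Σ                  5,847.9730    21,874.6486
P = 5,847.9730; Macaulay duration = 21,874.6486 / 5,847.9730 = 3.74055 half-year periods = 1.87028 years.
Modified duration = D_Mac / (1 + y) = 1.87028 / 1.008 = 1.85543 years.

1.855 years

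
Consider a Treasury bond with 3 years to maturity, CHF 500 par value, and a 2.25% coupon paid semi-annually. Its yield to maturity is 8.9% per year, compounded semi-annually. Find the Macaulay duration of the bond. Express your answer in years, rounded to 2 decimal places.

Periodic yield y = 0.0445. Discount each cash flow and weight by its period:
  t   CF        PV=CF/(1+0.0445)^t    t·PV
  1        5.625         5.3854         5.3854
  2        5.625         5.1559        10.3118
  3        5.625         4.9363        14.8088
  4        5.625         4.7259        18.9038
  5        5.625         4.5246        22.6230
  6      505.625       389.3838     2,336.3028
  Σ                    414.1119     2,408.3355
Price P = Σ PV = 414.1119.
Macaulay duration = Σ(t·PV) / P = 2,408.3355 / 414.1119 = 5.81566 half-year periods.
In years: 5.81566 / 2 = 2.90783 years.

2.91 years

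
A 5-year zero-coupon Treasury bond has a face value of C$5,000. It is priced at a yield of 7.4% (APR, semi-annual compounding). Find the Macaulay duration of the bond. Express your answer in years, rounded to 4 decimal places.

A zero-coupon bond has a single cash flow at maturity, so its Macaulay duration equals its maturity: 5 years.
(Equivalently: 10 semi-annual periods ÷ 2 = 5 years.)

5.0000 years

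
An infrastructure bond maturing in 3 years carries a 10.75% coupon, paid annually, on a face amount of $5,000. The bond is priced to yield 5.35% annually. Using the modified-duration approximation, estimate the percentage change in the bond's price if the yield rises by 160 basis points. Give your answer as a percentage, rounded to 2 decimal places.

-4.16%

Periodic yield y = 0.0535. Modified duration first:
  t   CF        PV=CF/(1+0.0535)^t    t·PV
  1       537.50       510.2041       510.2041
  2       537.50       484.2943       968.5887
  3     5,537.50     4,735.9828    14,207.9485
  Σ                  5,730.4812    15,686.7412
P = 5,730.4812; D_Mac = 2.73742 yrs; D_mod = 2.73742/(1+0.0535) = 2.59841 yrs.
ΔP/P ≈ -D_mod · Δy = -2.59841 × (+0.016) = -0.041575 = -4.1575%.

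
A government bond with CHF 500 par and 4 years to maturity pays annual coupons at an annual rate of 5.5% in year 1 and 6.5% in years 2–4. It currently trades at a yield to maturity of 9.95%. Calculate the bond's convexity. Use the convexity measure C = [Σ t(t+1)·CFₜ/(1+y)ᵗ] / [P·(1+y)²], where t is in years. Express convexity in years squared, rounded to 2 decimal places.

With y = 0.0995:
  t   CF        PV=CF/(1+0.0995)^t    t·PV        t(t+1)·PV
  1        27.50        25.0114        25.0114          50.0227
  2        32.50        26.8839        53.7679         161.3036
  3        32.50        24.4511        73.3532         293.4127
  4       532.50       364.3667     1,457.4668       7,287.3340
  Σ                    440.7131     1,609.5992       7,792.0730
P = 440.7131.
Convexity = Σ t(t+1)·PV / [P·(1+y)²] = 7,792.0730 / (440.7131 × 1.208900) = 14.62536.

14.63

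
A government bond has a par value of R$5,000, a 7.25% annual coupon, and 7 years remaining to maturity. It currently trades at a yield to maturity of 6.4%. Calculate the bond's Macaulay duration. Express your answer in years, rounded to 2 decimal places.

Periodic yield y = 0.064. Discount each cash flow and weight by its year:
  t   CF        PV=CF/(1+0.064)^t    t·PV
  1       362.50       340.6955       340.6955
  2       362.50       320.2025       640.4051
  3       362.50       300.9422       902.8267
  4       362.50       282.8404     1,131.3617
  5       362.50       265.8275     1,329.1374
  6       362.50       249.8379     1,499.0271
  7     5,362.50     3,473.5688    24,314.9818
  Σ                  5,233.9148    30,158.4353
Price P = Σ PV = 5,233.9148.
Macaulay duration = Σ(t·PV) / P = 30,158.4353 / 5,233.9148 = 5.76212 years.

5.76 years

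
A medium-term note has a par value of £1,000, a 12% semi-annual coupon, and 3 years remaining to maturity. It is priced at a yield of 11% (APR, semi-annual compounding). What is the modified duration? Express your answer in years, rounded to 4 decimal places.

2.4755 years

Periodic yield y = 0.055. First find Macaulay duration:
  t   CF        PV=CF/(1+0.055)^t    t·PV
  1        60.00        56.8720        56.8720
  2        60.00        53.9071       107.8143
  3        60.00        51.0968       153.2905
  4        60.00        48.4330       193.7320
  5        60.00        45.9081       229.5403
  6     1,060.00       768.7606     4,612.5635
  Σ                  1,024.9777     5,353.8126
P = 1,024.9777; Macaulay duration = 5,353.8126 / 1,024.9777 = 5.22335 half-year periods = 2.61167 years.
Modified duration = D_Mac / (1 + y) = 2.61167 / 1.055 = 2.47552 years.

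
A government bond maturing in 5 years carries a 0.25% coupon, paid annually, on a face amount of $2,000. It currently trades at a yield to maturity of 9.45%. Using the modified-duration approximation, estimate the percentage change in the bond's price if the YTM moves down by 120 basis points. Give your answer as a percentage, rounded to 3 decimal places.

Periodic yield y = 0.0945. Modified duration first:
  t   CF        PV=CF/(1+0.0945)^t    t·PV
  1         5.00         4.5683         4.5683
  2         5.00         4.1739         8.3477
  3         5.00         3.8135        11.4405
  4         5.00         3.4842        13.9369
  5     2,005.00     1,276.5433     6,382.7165
  Σ                  1,292.5832     6,421.0099
P = 1,292.5832; D_Mac = 4.96758 yrs; D_mod = 4.96758/(1+0.0945) = 4.53867 yrs.
ΔP/P ≈ -D_mod · Δy = -4.53867 × (-0.012) = +0.054464 = +5.4464%.

+5.446%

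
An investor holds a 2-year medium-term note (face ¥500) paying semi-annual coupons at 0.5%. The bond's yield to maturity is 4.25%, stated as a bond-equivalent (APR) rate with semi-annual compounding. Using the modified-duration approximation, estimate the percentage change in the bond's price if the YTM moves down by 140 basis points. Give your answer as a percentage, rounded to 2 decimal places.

+2.73%

Periodic yield y = 0.02125. Modified duration first:
  t   CF        PV=CF/(1+0.02125)^t    t·PV
  1         1.25         1.2240         1.2240
  2         1.25         1.1985         2.3970
  3         1.25         1.1736         3.5207
  4       501.25       460.8145     1,843.2579
  Σ                    464.4106     1,850.3997
P = 464.4106; D_Mac = 3.98440 half-year periods = 1.99220 yrs; D_mod = 1.99220/(1+0.02125) = 1.95075 yrs.
ΔP/P ≈ -D_mod · Δy = -1.95075 × (-0.014) = +0.027310 = +2.7310%.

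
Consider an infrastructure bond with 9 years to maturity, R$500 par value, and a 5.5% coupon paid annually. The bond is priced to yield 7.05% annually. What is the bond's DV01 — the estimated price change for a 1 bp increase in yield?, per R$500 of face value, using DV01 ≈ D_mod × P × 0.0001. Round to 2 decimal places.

Periodic yield y = 0.0705.
  t   CF        PV=CF/(1+0.0705)^t    t·PV
  1        27.50        25.6889        25.6889
  2        27.50        23.9971        47.9943
  3        27.50        22.4168        67.2503
  4        27.50        20.9404        83.7618
  5        27.50        19.5614        97.8069
  6        27.50        18.2731       109.6387
  7        27.50        17.0697       119.4879
  8        27.50        15.9455       127.5643
  9       527.50       285.7212     2,571.4905
  Σ                    449.6142     3,250.6836
P = 449.6142; D_Mac = 7.22994 yrs; D_mod = 6.75380 yrs.
DV01 ≈ 6.75380 × 449.6142 × 0.0001 = 0.303660.

R$0.30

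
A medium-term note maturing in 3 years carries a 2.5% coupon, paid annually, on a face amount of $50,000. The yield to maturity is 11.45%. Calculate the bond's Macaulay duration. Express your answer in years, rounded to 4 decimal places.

2.9170 years

Periodic yield y = 0.1145. Discount each cash flow and weight by its year:
  t   CF        PV=CF/(1+0.1145)^t    t·PV
  1     1,250.00     1,121.5792     1,121.5792
  2     1,250.00     1,006.3519     2,012.7038
  3    51,250.00    37,021.4693   111,064.4080
  Σ                 39,149.4004   114,198.6910
Price P = Σ PV = 39,149.4004.
Macaulay duration = Σ(t·PV) / P = 114,198.6910 / 39,149.4004 = 2.91700 years.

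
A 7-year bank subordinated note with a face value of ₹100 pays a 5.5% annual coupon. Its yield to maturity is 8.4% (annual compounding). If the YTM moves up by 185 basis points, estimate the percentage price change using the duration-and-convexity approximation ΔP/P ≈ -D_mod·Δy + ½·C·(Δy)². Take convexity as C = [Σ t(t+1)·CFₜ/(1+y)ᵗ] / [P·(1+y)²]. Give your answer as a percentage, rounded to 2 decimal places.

With y = 0.084:
  t   CF        PV=CF/(1+0.084)^t    t·PV        t(t+1)·PV
  1         5.50         5.0738         5.0738          10.1476
  2         5.50         4.6806         9.3613          28.0838
  3         5.50         4.3179        12.9538          51.8151
  4         5.50         3.9833        15.9333          79.6665
  5         5.50         3.6747        18.3733         110.2396
  6         5.50         3.3899        20.3394         142.3758
  7       105.50        59.9857       419.8997       3,359.1973
  Σ                     85.1059       501.9344       3,781.5256
P = 85.1059; D_Mac = 5.89776 yrs; D_mod = 5.44074 yrs; C = 37.81367.
Duration effect: -5.44074 × (+0.0185) = -0.100654
Convexity effect: 0.5 × 37.81367 × (0.0185)² = +0.0064709
ΔP/P ≈ -0.100654 + 0.0064709 = -0.094183 = -9.4183%.

-9.42%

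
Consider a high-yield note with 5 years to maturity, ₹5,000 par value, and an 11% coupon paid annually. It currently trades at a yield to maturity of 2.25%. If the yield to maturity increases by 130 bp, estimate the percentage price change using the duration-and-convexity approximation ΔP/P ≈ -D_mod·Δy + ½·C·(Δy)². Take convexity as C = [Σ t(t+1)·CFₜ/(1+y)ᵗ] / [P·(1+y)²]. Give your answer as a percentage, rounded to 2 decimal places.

-5.21%

With y = 0.0225:
  t   CF        PV=CF/(1+0.0225)^t    t·PV        t(t+1)·PV
  1       550.00       537.8973       537.8973       1,075.7946
  2       550.00       526.0609     1,052.1219       3,156.3656
  3       550.00       514.4850     1,543.4551       6,173.8203
  4       550.00       503.1638     2,012.6554      10,063.2768
  5     5,550.00     4,965.6534    24,828.2668     148,969.6010
  Σ                  7,047.2605    29,974.3965     169,438.8583
P = 7,047.2605; D_Mac = 4.25334 yrs; D_mod = 4.15975 yrs; C = 22.99673.
Duration effect: -4.15975 × (+0.013) = -0.054077
Convexity effect: 0.5 × 22.99673 × (0.013)² = +0.0019432
ΔP/P ≈ -0.054077 + 0.0019432 = -0.052133 = -5.2133%.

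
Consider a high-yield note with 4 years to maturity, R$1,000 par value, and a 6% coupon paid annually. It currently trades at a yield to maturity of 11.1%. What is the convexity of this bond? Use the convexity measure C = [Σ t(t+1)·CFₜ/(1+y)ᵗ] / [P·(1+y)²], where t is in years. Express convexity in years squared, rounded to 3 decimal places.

14.277

With y = 0.111:
  t   CF        PV=CF/(1+0.111)^t    t·PV        t(t+1)·PV
  1        60.00        54.0054        54.0054         108.0108
  2        60.00        48.6097        97.2194         291.6583
  3        60.00        43.7531       131.2594         525.0375
  4     1,060.00       695.7443     2,782.9770      13,914.8851
  Σ                    842.1125     3,065.4612      14,839.5917
P = 842.1125.
Convexity = Σ t(t+1)·PV / [P·(1+y)²] = 14,839.5917 / (842.1125 × 1.234321) = 14.27656.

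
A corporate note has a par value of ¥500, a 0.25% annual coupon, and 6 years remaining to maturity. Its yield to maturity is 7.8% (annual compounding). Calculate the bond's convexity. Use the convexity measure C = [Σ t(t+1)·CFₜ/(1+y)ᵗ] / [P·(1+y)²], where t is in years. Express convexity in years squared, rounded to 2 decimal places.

35.76

With y = 0.078:
  t   CF        PV=CF/(1+0.078)^t    t·PV        t(t+1)·PV
  1         1.25         1.1596         1.1596           2.3191
  2         1.25         1.0757         2.1513           6.4539
  3         1.25         0.9978         2.9935          11.9739
  4         1.25         0.9256         3.7025          18.5125
  5         1.25         0.8587         4.2933          25.7595
  6       501.25       319.4051     1,916.4305      13,415.0134
  Σ                    324.4224     1,930.7306      13,480.0323
P = 324.4224.
Convexity = Σ t(t+1)·PV / [P·(1+y)²] = 13,480.0323 / (324.4224 × 1.162084) = 35.75548.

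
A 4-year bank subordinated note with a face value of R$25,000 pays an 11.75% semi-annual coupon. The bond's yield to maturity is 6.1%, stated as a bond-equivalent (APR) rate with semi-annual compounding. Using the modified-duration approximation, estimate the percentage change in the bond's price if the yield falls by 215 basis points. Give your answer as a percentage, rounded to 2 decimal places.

Periodic yield y = 0.0305. Modified duration first:
  t   CF        PV=CF/(1+0.0305)^t    t·PV
  1     1,468.75     1,425.2790     1,425.2790
  2     1,468.75     1,383.0946     2,766.1892
  3     1,468.75     1,342.1588     4,026.4763
  4     1,468.75     1,302.4345     5,209.7380
  5     1,468.75     1,263.8860     6,319.4299
  6     1,468.75     1,226.4784     7,358.8704
  7     1,468.75     1,190.1780     8,331.2458
  8    26,468.75    20,813.7083   166,509.6662
  Σ                 29,947.2175   201,946.8948
P = 29,947.2175; D_Mac = 6.74343 half-year periods = 3.37171 yrs; D_mod = 3.37171/(1+0.0305) = 3.27192 yrs.
ΔP/P ≈ -D_mod · Δy = -3.27192 × (-0.0215) = +0.070346 = +7.0346%.

+7.03%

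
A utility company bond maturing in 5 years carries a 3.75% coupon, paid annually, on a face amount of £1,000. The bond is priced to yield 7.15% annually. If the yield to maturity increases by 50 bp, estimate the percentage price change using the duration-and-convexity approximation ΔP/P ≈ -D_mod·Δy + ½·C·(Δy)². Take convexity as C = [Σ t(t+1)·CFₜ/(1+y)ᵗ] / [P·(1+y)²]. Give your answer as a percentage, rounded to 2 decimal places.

-2.13%

With y = 0.0715:
  t   CF        PV=CF/(1+0.0715)^t    t·PV        t(t+1)·PV
  1        37.50        34.9977        34.9977          69.9953
  2        37.50        32.6623        65.3246         195.9739
  3        37.50        30.4828        91.4484         365.7935
  4        37.50        28.4487       113.7948         568.9742
  5     1,037.50       734.5599     3,672.7996      22,036.7976
  Σ                    861.1514     3,978.3651      23,237.5345
P = 861.1514; D_Mac = 4.61982 yrs; D_mod = 4.31155 yrs; C = 23.50316.
Duration effect: -4.31155 × (+0.005) = -0.021558
Convexity effect: 0.5 × 23.50316 × (0.005)² = +0.0002938
ΔP/P ≈ -0.021558 + 0.0002938 = -0.021264 = -2.1264%.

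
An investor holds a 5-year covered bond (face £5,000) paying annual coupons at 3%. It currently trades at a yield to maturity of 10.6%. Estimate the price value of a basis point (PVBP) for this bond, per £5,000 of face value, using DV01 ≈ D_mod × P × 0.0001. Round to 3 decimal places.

£1.508

Periodic yield y = 0.106.
  t   CF        PV=CF/(1+0.106)^t    t·PV
  1       150.00       135.6239       135.6239
  2       150.00       122.6256       245.2511
  3       150.00       110.8730       332.6191
  4       150.00       100.2469       400.9874
  5     5,150.00     3,111.9427    15,559.7136
  Σ                  3,581.3120    16,674.1951
P = 3,581.3120; D_Mac = 4.65589 yrs; D_mod = 4.20967 yrs.
DV01 ≈ 4.20967 × 3,581.3120 × 0.0001 = 1.507613.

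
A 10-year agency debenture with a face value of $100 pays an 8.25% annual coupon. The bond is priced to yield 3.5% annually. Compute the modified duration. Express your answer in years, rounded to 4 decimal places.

7.3889 years

Periodic yield y = 0.035. First find Macaulay duration:
  t   CF        PV=CF/(1+0.035)^t    t·PV
  1         8.25         7.9710         7.9710
  2         8.25         7.7015        15.4029
  3         8.25         7.4410        22.3231
  4         8.25         7.1894        28.7576
  5         8.25         6.9463        34.7314
  6         8.25         6.7114        40.2683
  7         8.25         6.4844        45.3910
  8         8.25         6.2651        50.1212
  9         8.25         6.0533        54.4795
  10      108.25        76.7405       767.4046
  Σ                    139.5039     1,066.8506
P = 139.5039; Macaulay duration = 1,066.8506 / 139.5039 = 7.64746 years.
Modified duration = D_Mac / (1 + y) = 7.64746 / 1.035 = 7.38885 years.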